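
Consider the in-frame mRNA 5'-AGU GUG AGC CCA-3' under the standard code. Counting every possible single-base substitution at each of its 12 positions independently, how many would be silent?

Codon 1 (AGU, Ser): 1 synonymous substitution.
Codon 2 (GUG, Val): 3 synonymous substitutions.
Codon 3 (AGC, Ser): 1 synonymous substitution.
Codon 4 (CCA, Pro): 3 synonymous substitutions.
Total: 1 + 3 + 1 + 3 = 8.

8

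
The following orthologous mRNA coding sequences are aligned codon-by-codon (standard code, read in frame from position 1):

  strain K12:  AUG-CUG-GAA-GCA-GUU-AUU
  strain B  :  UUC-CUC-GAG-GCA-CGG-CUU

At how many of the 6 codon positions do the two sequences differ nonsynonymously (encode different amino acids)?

Codon 1: AUG Met / UUC Phe — nonsynonymous.
Codon 2: CUG Leu / CUC Leu — synonymous.
Codon 3: GAA Glu / GAG Glu — synonymous.
Codon 4: GCA Ala / GCA Ala — identical.
Codon 5: GUU Val / CGG Arg — nonsynonymous.
Codon 6: AUU Ile / CUU Leu — nonsynonymous.
Nonsynonymous differences: 3.

3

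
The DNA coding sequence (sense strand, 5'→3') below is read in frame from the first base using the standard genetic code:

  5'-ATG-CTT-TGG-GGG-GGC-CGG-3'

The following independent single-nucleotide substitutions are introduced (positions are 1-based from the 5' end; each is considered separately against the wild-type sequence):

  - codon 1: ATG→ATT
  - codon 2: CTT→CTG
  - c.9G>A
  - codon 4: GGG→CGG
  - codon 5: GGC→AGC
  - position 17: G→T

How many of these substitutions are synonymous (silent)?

1

Codon 1: ATG (Met) → ATT (Ile) — missense.
Codon 2: CTT (Leu) → CTG (Leu) — synonymous.
Codon 3: TGG (Trp) → TGA (Stop) — nonsense.
Codon 4: GGG (Gly) → CGG (Arg) — missense.
Codon 5: GGC (Gly) → AGC (Ser) — missense.
Codon 6: CGG (Arg) → CTG (Leu) — missense.
Synonymous: 1 of 6.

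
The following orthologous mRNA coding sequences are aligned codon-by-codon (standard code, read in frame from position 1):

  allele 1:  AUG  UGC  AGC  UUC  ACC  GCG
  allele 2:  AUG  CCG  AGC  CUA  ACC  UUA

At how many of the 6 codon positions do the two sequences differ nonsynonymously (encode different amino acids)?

Codon 1: AUG Met / AUG Met — identical.
Codon 2: UGC Cys / CCG Pro — nonsynonymous.
Codon 3: AGC Ser / AGC Ser — identical.
Codon 4: UUC Phe / CUA Leu — nonsynonymous.
Codon 5: ACC Thr / ACC Thr — identical.
Codon 6: GCG Ala / UUA Leu — nonsynonymous.
Nonsynonymous differences: 3.

3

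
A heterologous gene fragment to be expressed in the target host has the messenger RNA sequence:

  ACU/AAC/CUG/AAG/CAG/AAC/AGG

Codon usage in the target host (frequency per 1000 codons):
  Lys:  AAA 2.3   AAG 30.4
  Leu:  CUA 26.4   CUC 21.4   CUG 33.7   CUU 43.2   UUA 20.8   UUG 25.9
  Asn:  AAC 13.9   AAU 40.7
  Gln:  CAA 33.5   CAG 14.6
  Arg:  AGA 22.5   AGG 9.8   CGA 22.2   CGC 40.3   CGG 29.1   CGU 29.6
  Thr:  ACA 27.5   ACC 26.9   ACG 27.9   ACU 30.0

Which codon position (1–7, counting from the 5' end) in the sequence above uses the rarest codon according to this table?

Codon 1 ACU (Thr): 30.0 per 1000.
Codon 2 AAC (Asn): 13.9 per 1000.
Codon 3 CUG (Leu): 33.7 per 1000.
Codon 4 AAG (Lys): 30.4 per 1000.
Codon 5 CAG (Gln): 14.6 per 1000.
Codon 6 AAC (Asn): 13.9 per 1000.
Codon 7 AGG (Arg): 9.8 per 1000.
Lowest frequency is 9.8 at codon 7.

7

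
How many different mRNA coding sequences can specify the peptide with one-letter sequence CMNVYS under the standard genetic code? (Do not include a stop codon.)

192

Cys: 2 codons.
Met: 1 codon.
Asn: 2 codons.
Val: 4 codons.
Tyr: 2 codons.
Ser: 6 codons.
2 × 1 × 2 × 4 × 2 × 6 = 192.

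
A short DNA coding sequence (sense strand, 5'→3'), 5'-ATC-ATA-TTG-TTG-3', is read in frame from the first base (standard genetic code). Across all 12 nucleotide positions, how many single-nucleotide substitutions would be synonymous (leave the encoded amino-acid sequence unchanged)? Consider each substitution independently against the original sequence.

Codon 1 (ATC, Ile): 2 synonymous substitutions.
Codon 2 (ATA, Ile): 2 synonymous substitutions.
Codon 3 (TTG, Leu): 2 synonymous substitutions.
Codon 4 (TTG, Leu): 2 synonymous substitutions.
Total: 2 + 2 + 2 + 2 = 8.

8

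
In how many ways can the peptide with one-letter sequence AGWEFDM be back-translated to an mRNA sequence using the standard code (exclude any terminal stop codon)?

128

Ala: 4 codons.
Gly: 4 codons.
Trp: 1 codon.
Glu: 2 codons.
Phe: 2 codons.
Asp: 2 codons.
Met: 1 codon.
4 × 4 × 1 × 2 × 2 × 2 × 1 = 128.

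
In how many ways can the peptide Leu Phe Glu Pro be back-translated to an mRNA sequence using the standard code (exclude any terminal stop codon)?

96

Leu: 6 codons.
Phe: 2 codons.
Glu: 2 codons.
Pro: 4 codons.
6 × 2 × 2 × 4 = 96.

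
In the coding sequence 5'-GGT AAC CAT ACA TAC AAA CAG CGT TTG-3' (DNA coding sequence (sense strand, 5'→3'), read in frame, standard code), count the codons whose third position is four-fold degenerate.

3

Codon 1 GGT (Gly): third position 4-fold.
Codon 2 AAC (Asn): third position 2-fold.
Codon 3 CAT (His): third position 2-fold.
Codon 4 ACA (Thr): third position 4-fold.
Codon 5 TAC (Tyr): third position 2-fold.
Codon 6 AAA (Lys): third position 2-fold.
Codon 7 CAG (Gln): third position 2-fold.
Codon 8 CGT (Arg): third position 4-fold.
Codon 9 TTG (Leu): third position 2-fold.
Four-fold degenerate third positions: 3.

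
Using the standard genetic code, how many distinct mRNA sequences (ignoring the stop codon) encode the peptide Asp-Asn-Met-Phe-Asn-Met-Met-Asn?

32

Asp: 2 codons.
Asn: 2 codons.
Met: 1 codon.
Phe: 2 codons.
Asn: 2 codons.
Met: 1 codon.
Met: 1 codon.
Asn: 2 codons.
2 × 2 × 1 × 2 × 2 × 1 × 1 × 2 = 32.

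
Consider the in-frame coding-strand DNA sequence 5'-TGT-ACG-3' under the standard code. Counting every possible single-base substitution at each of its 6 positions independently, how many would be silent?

4

Codon 1 (TGT, Cys): 1 synonymous substitution.
Codon 2 (ACG, Thr): 3 synonymous substitutions.
Total: 1 + 3 = 4.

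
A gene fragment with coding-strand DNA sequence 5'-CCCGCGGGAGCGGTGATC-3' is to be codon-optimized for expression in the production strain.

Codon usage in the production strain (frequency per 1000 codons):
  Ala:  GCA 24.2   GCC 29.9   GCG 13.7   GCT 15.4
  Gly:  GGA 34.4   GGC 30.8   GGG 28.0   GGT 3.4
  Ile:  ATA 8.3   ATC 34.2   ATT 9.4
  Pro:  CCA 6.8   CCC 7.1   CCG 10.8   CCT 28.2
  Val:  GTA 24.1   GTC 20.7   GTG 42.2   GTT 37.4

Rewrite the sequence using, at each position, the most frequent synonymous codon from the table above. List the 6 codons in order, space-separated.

CCT GCC GGA GCC GTG ATC

Codon 1 (Pro): best is CCT at 28.2.
Codon 2 (Ala): best is GCC at 29.9.
Codon 3 (Gly): best is GGA at 34.4.
Codon 4 (Ala): best is GCC at 29.9.
Codon 5 (Val): best is GTG at 42.2.
Codon 6 (Ile): best is ATC at 34.2.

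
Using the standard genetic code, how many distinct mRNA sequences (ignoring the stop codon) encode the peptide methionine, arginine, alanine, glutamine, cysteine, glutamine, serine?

1152

Met: 1 codon.
Arg: 6 codons.
Ala: 4 codons.
Gln: 2 codons.
Cys: 2 codons.
Gln: 2 codons.
Ser: 6 codons.
1 × 6 × 4 × 2 × 2 × 2 × 6 = 1152.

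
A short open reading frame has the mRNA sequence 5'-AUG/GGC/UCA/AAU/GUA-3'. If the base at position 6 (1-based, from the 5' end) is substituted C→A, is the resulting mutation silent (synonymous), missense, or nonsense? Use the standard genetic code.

Position 6 falls in codon 2: GGC → Gly.
After the substitution the codon is GGA → Gly.
Both encode Gly, so the change is synonymous.

silent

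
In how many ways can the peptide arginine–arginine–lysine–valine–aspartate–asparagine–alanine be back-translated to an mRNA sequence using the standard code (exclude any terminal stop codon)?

Arg: 6 codons.
Arg: 6 codons.
Lys: 2 codons.
Val: 4 codons.
Asp: 2 codons.
Asn: 2 codons.
Ala: 4 codons.
6 × 6 × 2 × 4 × 2 × 2 × 4 = 4608.

4608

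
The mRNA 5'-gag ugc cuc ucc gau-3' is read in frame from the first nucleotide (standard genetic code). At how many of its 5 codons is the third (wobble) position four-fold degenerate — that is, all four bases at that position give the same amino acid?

Codon 1 GAG (Glu): third position 2-fold.
Codon 2 UGC (Cys): third position 2-fold.
Codon 3 CUC (Leu): third position 4-fold.
Codon 4 UCC (Ser): third position 4-fold.
Codon 5 GAU (Asp): third position 2-fold.
Four-fold degenerate third positions: 2.

2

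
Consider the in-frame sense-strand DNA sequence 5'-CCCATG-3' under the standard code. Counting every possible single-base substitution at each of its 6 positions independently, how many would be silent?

3

Codon 1 (CCC, Pro): 3 synonymous substitutions.
Codon 2 (ATG, Met): 0 synonymous substitutions.
Total: 3 + 0 = 3.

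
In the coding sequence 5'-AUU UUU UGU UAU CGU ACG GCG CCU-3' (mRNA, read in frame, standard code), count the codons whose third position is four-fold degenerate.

Codon 1 AUU (Ile): third position 3-fold.
Codon 2 UUU (Phe): third position 2-fold.
Codon 3 UGU (Cys): third position 2-fold.
Codon 4 UAU (Tyr): third position 2-fold.
Codon 5 CGU (Arg): third position 4-fold.
Codon 6 ACG (Thr): third position 4-fold.
Codon 7 GCG (Ala): third position 4-fold.
Codon 8 CCU (Pro): third position 4-fold.
Four-fold degenerate third positions: 4.

4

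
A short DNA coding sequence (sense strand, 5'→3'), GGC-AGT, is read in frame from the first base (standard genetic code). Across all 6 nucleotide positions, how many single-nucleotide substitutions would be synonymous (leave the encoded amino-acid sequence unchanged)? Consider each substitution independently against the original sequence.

4

Codon 1 (GGC, Gly): 3 synonymous substitutions.
Codon 2 (AGT, Ser): 1 synonymous substitution.
Total: 3 + 1 = 4.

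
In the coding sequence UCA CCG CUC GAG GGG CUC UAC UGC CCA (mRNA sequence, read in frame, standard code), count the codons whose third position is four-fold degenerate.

6

Codon 1 UCA (Ser): third position 4-fold.
Codon 2 CCG (Pro): third position 4-fold.
Codon 3 CUC (Leu): third position 4-fold.
Codon 4 GAG (Glu): third position 2-fold.
Codon 5 GGG (Gly): third position 4-fold.
Codon 6 CUC (Leu): third position 4-fold.
Codon 7 UAC (Tyr): third position 2-fold.
Codon 8 UGC (Cys): third position 2-fold.
Codon 9 CCA (Pro): third position 4-fold.
Four-fold degenerate third positions: 6.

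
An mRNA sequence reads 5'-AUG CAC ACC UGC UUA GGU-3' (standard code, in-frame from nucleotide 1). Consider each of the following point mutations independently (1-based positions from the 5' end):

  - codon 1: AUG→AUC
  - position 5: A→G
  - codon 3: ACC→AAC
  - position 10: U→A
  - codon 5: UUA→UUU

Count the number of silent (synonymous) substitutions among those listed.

Codon 1: AUG (Met) → AUC (Ile) — missense.
Codon 2: CAC (His) → CGC (Arg) — missense.
Codon 3: ACC (Thr) → AAC (Asn) — missense.
Codon 4: UGC (Cys) → AGC (Ser) — missense.
Codon 5: UUA (Leu) → UUU (Phe) — missense.
Synonymous: 0 of 5.

0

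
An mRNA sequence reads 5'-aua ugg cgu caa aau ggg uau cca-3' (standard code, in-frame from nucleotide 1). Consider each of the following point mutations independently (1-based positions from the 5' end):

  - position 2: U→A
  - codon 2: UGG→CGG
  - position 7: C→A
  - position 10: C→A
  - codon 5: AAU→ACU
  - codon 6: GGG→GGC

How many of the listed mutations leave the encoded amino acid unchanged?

1

Codon 1: AUA (Ile) → AAA (Lys) — missense.
Codon 2: UGG (Trp) → CGG (Arg) — missense.
Codon 3: CGU (Arg) → AGU (Ser) — missense.
Codon 4: CAA (Gln) → AAA (Lys) — missense.
Codon 5: AAU (Asn) → ACU (Thr) — missense.
Codon 6: GGG (Gly) → GGC (Gly) — synonymous.
Synonymous: 1 of 6.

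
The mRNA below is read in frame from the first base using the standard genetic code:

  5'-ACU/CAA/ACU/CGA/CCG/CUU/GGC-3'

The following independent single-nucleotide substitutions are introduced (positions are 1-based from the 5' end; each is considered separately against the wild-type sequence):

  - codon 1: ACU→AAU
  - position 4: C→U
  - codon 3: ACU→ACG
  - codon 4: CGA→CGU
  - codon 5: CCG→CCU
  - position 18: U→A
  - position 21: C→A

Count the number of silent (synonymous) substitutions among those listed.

5

Codon 1: ACU (Thr) → AAU (Asn) — missense.
Codon 2: CAA (Gln) → UAA (Stop) — nonsense.
Codon 3: ACU (Thr) → ACG (Thr) — synonymous.
Codon 4: CGA (Arg) → CGU (Arg) — synonymous.
Codon 5: CCG (Pro) → CCU (Pro) — synonymous.
Codon 6: CUU (Leu) → CUA (Leu) — synonymous.
Codon 7: GGC (Gly) → GGA (Gly) — synonymous.
Synonymous: 5 of 7.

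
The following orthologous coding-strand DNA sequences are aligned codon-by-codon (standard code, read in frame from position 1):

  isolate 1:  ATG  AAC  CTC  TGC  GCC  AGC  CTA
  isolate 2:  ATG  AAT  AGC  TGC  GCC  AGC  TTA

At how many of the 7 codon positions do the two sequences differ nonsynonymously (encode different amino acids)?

Codon 1: ATG Met / ATG Met — identical.
Codon 2: AAC Asn / AAT Asn — synonymous.
Codon 3: CTC Leu / AGC Ser — nonsynonymous.
Codon 4: TGC Cys / TGC Cys — identical.
Codon 5: GCC Ala / GCC Ala — identical.
Codon 6: AGC Ser / AGC Ser — identical.
Codon 7: CTA Leu / TTA Leu — synonymous.
Nonsynonymous differences: 1.

1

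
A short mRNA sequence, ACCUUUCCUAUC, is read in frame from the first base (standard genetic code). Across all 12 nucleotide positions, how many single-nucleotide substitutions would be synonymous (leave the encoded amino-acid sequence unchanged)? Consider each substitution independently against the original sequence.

Codon 1 (ACC, Thr): 3 synonymous substitutions.
Codon 2 (UUU, Phe): 1 synonymous substitution.
Codon 3 (CCU, Pro): 3 synonymous substitutions.
Codon 4 (AUC, Ile): 2 synonymous substitutions.
Total: 3 + 1 + 3 + 2 = 9.

9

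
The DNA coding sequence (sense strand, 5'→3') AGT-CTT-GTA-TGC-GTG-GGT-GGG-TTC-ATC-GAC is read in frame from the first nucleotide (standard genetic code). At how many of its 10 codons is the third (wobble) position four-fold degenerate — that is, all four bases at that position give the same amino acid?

5

Codon 1 AGT (Ser): third position 2-fold.
Codon 2 CTT (Leu): third position 4-fold.
Codon 3 GTA (Val): third position 4-fold.
Codon 4 TGC (Cys): third position 2-fold.
Codon 5 GTG (Val): third position 4-fold.
Codon 6 GGT (Gly): third position 4-fold.
Codon 7 GGG (Gly): third position 4-fold.
Codon 8 TTC (Phe): third position 2-fold.
Codon 9 ATC (Ile): third position 3-fold.
Codon 10 GAC (Asp): third position 2-fold.
Four-fold degenerate third positions: 5.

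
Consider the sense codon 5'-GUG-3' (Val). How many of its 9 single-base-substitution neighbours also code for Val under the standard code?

3

Position 1: none → 0 synonymous.
Position 2: none → 0 synonymous.
Position 3: GUU, GUC, GUA → 3 synonymous.
Total: 0 + 0 + 3 = 3.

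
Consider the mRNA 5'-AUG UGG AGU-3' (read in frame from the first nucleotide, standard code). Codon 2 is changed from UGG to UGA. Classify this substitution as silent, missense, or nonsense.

Position 6 falls in codon 2: UGG → Trp.
After the substitution the codon is UGA → Stop.
The new codon is a stop codon, so this is a nonsense mutation.

nonsense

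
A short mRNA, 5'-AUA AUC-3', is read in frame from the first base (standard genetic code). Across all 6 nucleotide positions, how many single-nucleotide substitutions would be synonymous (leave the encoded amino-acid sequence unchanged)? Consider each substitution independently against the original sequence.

Codon 1 (AUA, Ile): 2 synonymous substitutions.
Codon 2 (AUC, Ile): 2 synonymous substitutions.
Total: 2 + 2 = 4.

4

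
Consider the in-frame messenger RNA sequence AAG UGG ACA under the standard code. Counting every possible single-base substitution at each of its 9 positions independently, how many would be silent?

4

Codon 1 (AAG, Lys): 1 synonymous substitution.
Codon 2 (UGG, Trp): 0 synonymous substitutions.
Codon 3 (ACA, Thr): 3 synonymous substitutions.
Total: 1 + 0 + 3 = 4.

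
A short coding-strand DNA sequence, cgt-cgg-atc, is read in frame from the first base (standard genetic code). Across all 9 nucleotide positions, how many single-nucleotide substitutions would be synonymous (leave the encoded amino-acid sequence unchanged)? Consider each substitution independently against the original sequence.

Codon 1 (CGT, Arg): 3 synonymous substitutions.
Codon 2 (CGG, Arg): 4 synonymous substitutions.
Codon 3 (ATC, Ile): 2 synonymous substitutions.
Total: 3 + 4 + 2 = 9.

9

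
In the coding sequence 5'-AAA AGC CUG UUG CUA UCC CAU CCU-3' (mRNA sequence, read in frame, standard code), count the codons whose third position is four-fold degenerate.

4

Codon 1 AAA (Lys): third position 2-fold.
Codon 2 AGC (Ser): third position 2-fold.
Codon 3 CUG (Leu): third position 4-fold.
Codon 4 UUG (Leu): third position 2-fold.
Codon 5 CUA (Leu): third position 4-fold.
Codon 6 UCC (Ser): third position 4-fold.
Codon 7 CAU (His): third position 2-fold.
Codon 8 CCU (Pro): third position 4-fold.
Four-fold degenerate third positions: 4.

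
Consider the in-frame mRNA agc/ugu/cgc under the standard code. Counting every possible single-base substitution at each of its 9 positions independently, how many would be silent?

Codon 1 (AGC, Ser): 1 synonymous substitution.
Codon 2 (UGU, Cys): 1 synonymous substitution.
Codon 3 (CGC, Arg): 3 synonymous substitutions.
Total: 1 + 1 + 3 = 5.

5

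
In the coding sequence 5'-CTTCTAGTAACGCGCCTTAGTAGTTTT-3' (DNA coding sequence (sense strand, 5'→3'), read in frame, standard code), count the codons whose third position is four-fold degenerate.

Codon 1 CTT (Leu): third position 4-fold.
Codon 2 CTA (Leu): third position 4-fold.
Codon 3 GTA (Val): third position 4-fold.
Codon 4 ACG (Thr): third position 4-fold.
Codon 5 CGC (Arg): third position 4-fold.
Codon 6 CTT (Leu): third position 4-fold.
Codon 7 AGT (Ser): third position 2-fold.
Codon 8 AGT (Ser): third position 2-fold.
Codon 9 TTT (Phe): third position 2-fold.
Four-fold degenerate third positions: 6.

6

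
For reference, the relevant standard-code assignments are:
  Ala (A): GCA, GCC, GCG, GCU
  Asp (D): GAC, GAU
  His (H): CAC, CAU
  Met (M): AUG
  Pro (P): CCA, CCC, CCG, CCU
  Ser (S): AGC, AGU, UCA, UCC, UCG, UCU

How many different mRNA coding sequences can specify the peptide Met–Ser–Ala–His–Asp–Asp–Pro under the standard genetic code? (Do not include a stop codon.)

Met: 1 codon.
Ser: 6 codons.
Ala: 4 codons.
His: 2 codons.
Asp: 2 codons.
Asp: 2 codons.
Pro: 4 codons.
1 × 6 × 4 × 2 × 2 × 2 × 4 = 768.

768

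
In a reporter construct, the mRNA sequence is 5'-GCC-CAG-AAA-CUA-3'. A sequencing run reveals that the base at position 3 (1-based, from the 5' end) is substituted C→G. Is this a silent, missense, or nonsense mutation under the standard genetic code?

Position 3 falls in codon 1: GCC → Ala.
After the substitution the codon is GCG → Ala.
Both encode Ala, so the change is synonymous.

silent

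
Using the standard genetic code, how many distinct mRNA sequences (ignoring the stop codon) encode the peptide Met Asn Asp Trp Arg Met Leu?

144

Met: 1 codon.
Asn: 2 codons.
Asp: 2 codons.
Trp: 1 codon.
Arg: 6 codons.
Met: 1 codon.
Leu: 6 codons.
1 × 2 × 2 × 1 × 6 × 1 × 6 = 144.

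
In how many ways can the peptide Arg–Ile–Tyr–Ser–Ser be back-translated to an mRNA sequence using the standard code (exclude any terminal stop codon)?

1296

Arg: 6 codons.
Ile: 3 codons.
Tyr: 2 codons.
Ser: 6 codons.
Ser: 6 codons.
6 × 3 × 2 × 6 × 6 = 1296.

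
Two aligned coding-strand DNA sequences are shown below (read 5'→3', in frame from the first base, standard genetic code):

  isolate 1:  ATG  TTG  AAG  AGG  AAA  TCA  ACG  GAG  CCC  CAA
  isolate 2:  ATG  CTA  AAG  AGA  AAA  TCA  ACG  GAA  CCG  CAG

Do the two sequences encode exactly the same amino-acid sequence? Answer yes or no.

Codon 1: ATG Met / ATG Met — identical.
Codon 2: TTG Leu / CTA Leu — synonymous.
Codon 3: AAG Lys / AAG Lys — identical.
Codon 4: AGG Arg / AGA Arg — synonymous.
Codon 5: AAA Lys / AAA Lys — identical.
Codon 6: TCA Ser / TCA Ser — identical.
Codon 7: ACG Thr / ACG Thr — identical.
Codon 8: GAG Glu / GAA Glu — synonymous.
Codon 9: CCC Pro / CCG Pro — synonymous.
Codon 10: CAA Gln / CAG Gln — synonymous.
Nonsynonymous differences: 0 → same protein.

yes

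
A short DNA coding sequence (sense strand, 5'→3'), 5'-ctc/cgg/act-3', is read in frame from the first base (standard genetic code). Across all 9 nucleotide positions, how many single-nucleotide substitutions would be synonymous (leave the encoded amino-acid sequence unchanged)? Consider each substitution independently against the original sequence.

Codon 1 (CTC, Leu): 3 synonymous substitutions.
Codon 2 (CGG, Arg): 4 synonymous substitutions.
Codon 3 (ACT, Thr): 3 synonymous substitutions.
Total: 3 + 4 + 3 = 10.

10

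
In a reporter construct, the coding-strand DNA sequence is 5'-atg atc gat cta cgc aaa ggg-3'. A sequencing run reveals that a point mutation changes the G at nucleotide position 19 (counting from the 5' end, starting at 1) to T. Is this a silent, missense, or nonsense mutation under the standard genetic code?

missense

Position 19 falls in codon 7: GGG → Gly.
After the substitution the codon is TGG → Trp.
Gly ≠ Trp, so this is a missense mutation.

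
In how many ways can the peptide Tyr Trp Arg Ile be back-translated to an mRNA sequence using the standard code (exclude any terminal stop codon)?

36

Tyr: 2 codons.
Trp: 1 codon.
Arg: 6 codons.
Ile: 3 codons.
2 × 1 × 6 × 3 = 36.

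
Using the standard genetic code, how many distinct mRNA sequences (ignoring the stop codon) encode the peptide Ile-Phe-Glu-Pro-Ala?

192

Ile: 3 codons.
Phe: 2 codons.
Glu: 2 codons.
Pro: 4 codons.
Ala: 4 codons.
3 × 2 × 2 × 4 × 4 = 192.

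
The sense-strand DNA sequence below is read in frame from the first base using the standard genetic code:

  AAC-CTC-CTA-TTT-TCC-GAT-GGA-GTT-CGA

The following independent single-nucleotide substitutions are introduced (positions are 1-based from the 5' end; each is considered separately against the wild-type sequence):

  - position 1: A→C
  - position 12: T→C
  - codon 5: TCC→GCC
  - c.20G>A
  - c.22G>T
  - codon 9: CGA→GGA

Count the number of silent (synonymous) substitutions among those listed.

1

Codon 1: AAC (Asn) → CAC (His) — missense.
Codon 4: TTT (Phe) → TTC (Phe) — synonymous.
Codon 5: TCC (Ser) → GCC (Ala) — missense.
Codon 7: GGA (Gly) → GAA (Glu) — missense.
Codon 8: GTT (Val) → TTT (Phe) — missense.
Codon 9: CGA (Arg) → GGA (Gly) — missense.
Synonymous: 1 of 6.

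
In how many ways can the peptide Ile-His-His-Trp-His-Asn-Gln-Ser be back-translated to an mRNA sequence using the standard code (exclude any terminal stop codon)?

Ile: 3 codons.
His: 2 codons.
His: 2 codons.
Trp: 1 codon.
His: 2 codons.
Asn: 2 codons.
Gln: 2 codons.
Ser: 6 codons.
3 × 2 × 2 × 1 × 2 × 2 × 2 × 6 = 576.

576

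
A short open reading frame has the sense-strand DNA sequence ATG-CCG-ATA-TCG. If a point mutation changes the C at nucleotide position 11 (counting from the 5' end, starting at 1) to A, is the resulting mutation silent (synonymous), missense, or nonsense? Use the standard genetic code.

Position 11 falls in codon 4: TCG → Ser.
After the substitution the codon is TAG → Stop.
The new codon is a stop codon, so this is a nonsense mutation.

nonsense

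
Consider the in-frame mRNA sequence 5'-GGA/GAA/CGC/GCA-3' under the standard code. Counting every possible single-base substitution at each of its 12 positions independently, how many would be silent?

10

Codon 1 (GGA, Gly): 3 synonymous substitutions.
Codon 2 (GAA, Glu): 1 synonymous substitution.
Codon 3 (CGC, Arg): 3 synonymous substitutions.
Codon 4 (GCA, Ala): 3 synonymous substitutions.
Total: 3 + 1 + 3 + 3 = 10.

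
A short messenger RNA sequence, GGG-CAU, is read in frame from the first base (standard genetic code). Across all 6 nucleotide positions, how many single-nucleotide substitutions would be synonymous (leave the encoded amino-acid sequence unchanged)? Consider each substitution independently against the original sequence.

4

Codon 1 (GGG, Gly): 3 synonymous substitutions.
Codon 2 (CAU, His): 1 synonymous substitution.
Total: 3 + 1 = 4.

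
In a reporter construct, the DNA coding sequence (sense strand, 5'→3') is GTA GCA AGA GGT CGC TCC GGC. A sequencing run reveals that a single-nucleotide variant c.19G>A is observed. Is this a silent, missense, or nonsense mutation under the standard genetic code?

Position 19 falls in codon 7: GGC → Gly.
After the substitution the codon is AGC → Ser.
Gly ≠ Ser, so this is a missense mutation.

missense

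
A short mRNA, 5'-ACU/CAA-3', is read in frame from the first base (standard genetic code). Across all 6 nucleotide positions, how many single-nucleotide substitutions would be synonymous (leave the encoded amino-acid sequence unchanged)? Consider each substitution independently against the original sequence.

Codon 1 (ACU, Thr): 3 synonymous substitutions.
Codon 2 (CAA, Gln): 1 synonymous substitution.
Total: 3 + 1 = 4.

4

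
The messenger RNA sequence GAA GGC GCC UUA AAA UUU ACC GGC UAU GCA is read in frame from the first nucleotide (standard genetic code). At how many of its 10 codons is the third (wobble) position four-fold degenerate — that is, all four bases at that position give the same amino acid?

5

Codon 1 GAA (Glu): third position 2-fold.
Codon 2 GGC (Gly): third position 4-fold.
Codon 3 GCC (Ala): third position 4-fold.
Codon 4 UUA (Leu): third position 2-fold.
Codon 5 AAA (Lys): third position 2-fold.
Codon 6 UUU (Phe): third position 2-fold.
Codon 7 ACC (Thr): third position 4-fold.
Codon 8 GGC (Gly): third position 4-fold.
Codon 9 UAU (Tyr): third position 2-fold.
Codon 10 GCA (Ala): third position 4-fold.
Four-fold degenerate third positions: 5.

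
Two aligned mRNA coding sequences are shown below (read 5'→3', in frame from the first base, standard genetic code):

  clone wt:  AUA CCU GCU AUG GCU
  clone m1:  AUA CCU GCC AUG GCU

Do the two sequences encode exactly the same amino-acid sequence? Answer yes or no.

Codon 1: AUA Ile / AUA Ile — identical.
Codon 2: CCU Pro / CCU Pro — identical.
Codon 3: GCU Ala / GCC Ala — synonymous.
Codon 4: AUG Met / AUG Met — identical.
Codon 5: GCU Ala / GCU Ala — identical.
Nonsynonymous differences: 0 → same protein.

yes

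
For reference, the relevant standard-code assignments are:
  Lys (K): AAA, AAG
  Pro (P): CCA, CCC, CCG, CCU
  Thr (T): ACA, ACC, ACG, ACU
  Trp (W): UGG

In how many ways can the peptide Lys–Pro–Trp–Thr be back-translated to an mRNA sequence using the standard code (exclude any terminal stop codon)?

32

Lys: 2 codons.
Pro: 4 codons.
Trp: 1 codon.
Thr: 4 codons.
2 × 4 × 1 × 4 = 32.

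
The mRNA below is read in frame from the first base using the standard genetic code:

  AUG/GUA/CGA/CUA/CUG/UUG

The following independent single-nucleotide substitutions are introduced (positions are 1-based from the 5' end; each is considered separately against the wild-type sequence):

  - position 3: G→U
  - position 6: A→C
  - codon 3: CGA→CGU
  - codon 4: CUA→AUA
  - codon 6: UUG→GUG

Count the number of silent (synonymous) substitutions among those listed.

Codon 1: AUG (Met) → AUU (Ile) — missense.
Codon 2: GUA (Val) → GUC (Val) — synonymous.
Codon 3: CGA (Arg) → CGU (Arg) — synonymous.
Codon 4: CUA (Leu) → AUA (Ile) — missense.
Codon 6: UUG (Leu) → GUG (Val) — missense.
Synonymous: 2 of 5.

2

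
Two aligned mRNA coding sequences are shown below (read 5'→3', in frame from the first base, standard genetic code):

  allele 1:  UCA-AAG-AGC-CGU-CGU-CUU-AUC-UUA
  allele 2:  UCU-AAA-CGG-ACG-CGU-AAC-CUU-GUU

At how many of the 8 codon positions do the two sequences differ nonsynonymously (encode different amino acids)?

5

Codon 1: UCA Ser / UCU Ser — synonymous.
Codon 2: AAG Lys / AAA Lys — synonymous.
Codon 3: AGC Ser / CGG Arg — nonsynonymous.
Codon 4: CGU Arg / ACG Thr — nonsynonymous.
Codon 5: CGU Arg / CGU Arg — identical.
Codon 6: CUU Leu / AAC Asn — nonsynonymous.
Codon 7: AUC Ile / CUU Leu — nonsynonymous.
Codon 8: UUA Leu / GUU Val — nonsynonymous.
Nonsynonymous differences: 5.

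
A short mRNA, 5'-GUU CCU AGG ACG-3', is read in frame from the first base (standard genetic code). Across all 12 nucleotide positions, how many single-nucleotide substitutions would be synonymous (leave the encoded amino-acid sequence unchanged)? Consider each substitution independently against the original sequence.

11

Codon 1 (GUU, Val): 3 synonymous substitutions.
Codon 2 (CCU, Pro): 3 synonymous substitutions.
Codon 3 (AGG, Arg): 2 synonymous substitutions.
Codon 4 (ACG, Thr): 3 synonymous substitutions.
Total: 3 + 3 + 2 + 3 = 11.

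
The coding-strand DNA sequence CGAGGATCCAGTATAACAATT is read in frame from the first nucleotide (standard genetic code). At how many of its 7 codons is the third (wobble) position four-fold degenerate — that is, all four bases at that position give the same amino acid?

Codon 1 CGA (Arg): third position 4-fold.
Codon 2 GGA (Gly): third position 4-fold.
Codon 3 TCC (Ser): third position 4-fold.
Codon 4 AGT (Ser): third position 2-fold.
Codon 5 ATA (Ile): third position 3-fold.
Codon 6 ACA (Thr): third position 4-fold.
Codon 7 ATT (Ile): third position 3-fold.
Four-fold degenerate third positions: 4.

4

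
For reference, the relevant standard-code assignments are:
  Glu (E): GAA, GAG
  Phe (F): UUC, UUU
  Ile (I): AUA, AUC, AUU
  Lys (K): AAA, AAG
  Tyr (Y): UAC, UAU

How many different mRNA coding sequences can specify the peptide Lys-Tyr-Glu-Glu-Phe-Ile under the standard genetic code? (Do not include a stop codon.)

96

Lys: 2 codons.
Tyr: 2 codons.
Glu: 2 codons.
Glu: 2 codons.
Phe: 2 codons.
Ile: 3 codons.
2 × 2 × 2 × 2 × 2 × 3 = 96.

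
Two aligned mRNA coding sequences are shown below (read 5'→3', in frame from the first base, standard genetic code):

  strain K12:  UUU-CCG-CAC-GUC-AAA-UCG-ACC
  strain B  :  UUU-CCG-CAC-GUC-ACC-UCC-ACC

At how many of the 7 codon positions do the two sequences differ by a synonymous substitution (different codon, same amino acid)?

1

Codon 1: UUU Phe / UUU Phe — identical.
Codon 2: CCG Pro / CCG Pro — identical.
Codon 3: CAC His / CAC His — identical.
Codon 4: GUC Val / GUC Val — identical.
Codon 5: AAA Lys / ACC Thr — nonsynonymous.
Codon 6: UCG Ser / UCC Ser — synonymous.
Codon 7: ACC Thr / ACC Thr — identical.
Synonymous differences: 1.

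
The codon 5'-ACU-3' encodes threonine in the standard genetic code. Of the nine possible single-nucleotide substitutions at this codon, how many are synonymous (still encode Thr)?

Position 1: none → 0 synonymous.
Position 2: none → 0 synonymous.
Position 3: ACC, ACA, ACG → 3 synonymous.
Total: 0 + 0 + 3 = 3.

3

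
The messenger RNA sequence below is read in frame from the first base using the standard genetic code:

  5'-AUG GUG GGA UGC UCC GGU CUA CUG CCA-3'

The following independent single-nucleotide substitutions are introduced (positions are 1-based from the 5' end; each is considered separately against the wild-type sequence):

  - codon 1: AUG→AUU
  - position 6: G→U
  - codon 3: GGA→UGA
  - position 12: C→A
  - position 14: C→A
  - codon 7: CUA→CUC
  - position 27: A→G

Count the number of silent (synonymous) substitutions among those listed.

3

Codon 1: AUG (Met) → AUU (Ile) — missense.
Codon 2: GUG (Val) → GUU (Val) — synonymous.
Codon 3: GGA (Gly) → UGA (Stop) — nonsense.
Codon 4: UGC (Cys) → UGA (Stop) — nonsense.
Codon 5: UCC (Ser) → UAC (Tyr) — missense.
Codon 7: CUA (Leu) → CUC (Leu) — synonymous.
Codon 9: CCA (Pro) → CCG (Pro) — synonymous.
Synonymous: 3 of 7.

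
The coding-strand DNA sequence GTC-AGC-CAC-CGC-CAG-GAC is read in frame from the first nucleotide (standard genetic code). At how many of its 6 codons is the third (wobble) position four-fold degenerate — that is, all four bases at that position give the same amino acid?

2

Codon 1 GTC (Val): third position 4-fold.
Codon 2 AGC (Ser): third position 2-fold.
Codon 3 CAC (His): third position 2-fold.
Codon 4 CGC (Arg): third position 4-fold.
Codon 5 CAG (Gln): third position 2-fold.
Codon 6 GAC (Asp): third position 2-fold.
Four-fold degenerate third positions: 2.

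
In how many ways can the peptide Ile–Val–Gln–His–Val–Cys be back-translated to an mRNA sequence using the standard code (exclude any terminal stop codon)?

384

Ile: 3 codons.
Val: 4 codons.
Gln: 2 codons.
His: 2 codons.
Val: 4 codons.
Cys: 2 codons.
3 × 4 × 2 × 2 × 4 × 2 = 384.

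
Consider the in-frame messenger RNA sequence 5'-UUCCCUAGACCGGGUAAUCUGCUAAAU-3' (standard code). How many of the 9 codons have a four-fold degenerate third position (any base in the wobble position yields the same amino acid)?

Codon 1 UUC (Phe): third position 2-fold.
Codon 2 CCU (Pro): third position 4-fold.
Codon 3 AGA (Arg): third position 2-fold.
Codon 4 CCG (Pro): third position 4-fold.
Codon 5 GGU (Gly): third position 4-fold.
Codon 6 AAU (Asn): third position 2-fold.
Codon 7 CUG (Leu): third position 4-fold.
Codon 8 CUA (Leu): third position 4-fold.
Codon 9 AAU (Asn): third position 2-fold.
Four-fold degenerate third positions: 5.

5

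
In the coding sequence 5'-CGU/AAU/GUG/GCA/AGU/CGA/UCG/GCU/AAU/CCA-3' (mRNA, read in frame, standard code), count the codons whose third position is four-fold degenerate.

Codon 1 CGU (Arg): third position 4-fold.
Codon 2 AAU (Asn): third position 2-fold.
Codon 3 GUG (Val): third position 4-fold.
Codon 4 GCA (Ala): third position 4-fold.
Codon 5 AGU (Ser): third position 2-fold.
Codon 6 CGA (Arg): third position 4-fold.
Codon 7 UCG (Ser): third position 4-fold.
Codon 8 GCU (Ala): third position 4-fold.
Codon 9 AAU (Asn): third position 2-fold.
Codon 10 CCA (Pro): third position 4-fold.
Four-fold degenerate third positions: 7.

7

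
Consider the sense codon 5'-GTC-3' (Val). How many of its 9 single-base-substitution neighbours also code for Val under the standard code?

Position 1: none → 0 synonymous.
Position 2: none → 0 synonymous.
Position 3: GTT, GTA, GTG → 3 synonymous.
Total: 0 + 0 + 3 = 3.

3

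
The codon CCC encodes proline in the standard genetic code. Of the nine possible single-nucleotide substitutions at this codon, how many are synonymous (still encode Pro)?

Position 1: none → 0 synonymous.
Position 2: none → 0 synonymous.
Position 3: CCT, CCA, CCG → 3 synonymous.
Total: 0 + 0 + 3 = 3.

3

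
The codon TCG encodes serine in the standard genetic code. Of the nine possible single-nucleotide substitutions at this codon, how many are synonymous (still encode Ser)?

Position 1: none → 0 synonymous.
Position 2: none → 0 synonymous.
Position 3: TCT, TCC, TCA → 3 synonymous.
Total: 0 + 0 + 3 = 3.

3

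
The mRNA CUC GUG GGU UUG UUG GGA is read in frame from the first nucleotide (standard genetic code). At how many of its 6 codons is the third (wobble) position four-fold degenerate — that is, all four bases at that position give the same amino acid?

Codon 1 CUC (Leu): third position 4-fold.
Codon 2 GUG (Val): third position 4-fold.
Codon 3 GGU (Gly): third position 4-fold.
Codon 4 UUG (Leu): third position 2-fold.
Codon 5 UUG (Leu): third position 2-fold.
Codon 6 GGA (Gly): third position 4-fold.
Four-fold degenerate third positions: 4.

4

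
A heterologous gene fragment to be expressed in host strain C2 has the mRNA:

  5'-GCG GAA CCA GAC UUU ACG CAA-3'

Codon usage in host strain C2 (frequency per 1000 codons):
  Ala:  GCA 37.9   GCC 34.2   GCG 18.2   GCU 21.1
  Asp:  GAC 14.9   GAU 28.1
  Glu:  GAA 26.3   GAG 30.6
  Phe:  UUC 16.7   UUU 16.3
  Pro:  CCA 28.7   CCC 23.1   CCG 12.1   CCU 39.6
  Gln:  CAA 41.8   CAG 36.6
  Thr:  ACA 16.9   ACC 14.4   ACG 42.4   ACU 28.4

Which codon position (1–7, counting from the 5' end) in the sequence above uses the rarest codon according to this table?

4

Codon 1 GCG (Ala): 18.2 per 1000.
Codon 2 GAA (Glu): 26.3 per 1000.
Codon 3 CCA (Pro): 28.7 per 1000.
Codon 4 GAC (Asp): 14.9 per 1000.
Codon 5 UUU (Phe): 16.3 per 1000.
Codon 6 ACG (Thr): 42.4 per 1000.
Codon 7 CAA (Gln): 41.8 per 1000.
Lowest frequency is 14.9 at codon 4.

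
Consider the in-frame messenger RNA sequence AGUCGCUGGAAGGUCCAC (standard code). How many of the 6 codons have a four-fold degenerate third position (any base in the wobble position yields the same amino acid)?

Codon 1 AGU (Ser): third position 2-fold.
Codon 2 CGC (Arg): third position 4-fold.
Codon 3 UGG (Trp): third position 1-fold.
Codon 4 AAG (Lys): third position 2-fold.
Codon 5 GUC (Val): third position 4-fold.
Codon 6 CAC (His): third position 2-fold.
Four-fold degenerate third positions: 2.

2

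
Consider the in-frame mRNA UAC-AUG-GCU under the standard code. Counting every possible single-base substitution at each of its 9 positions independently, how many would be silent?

Codon 1 (UAC, Tyr): 1 synonymous substitution.
Codon 2 (AUG, Met): 0 synonymous substitutions.
Codon 3 (GCU, Ala): 3 synonymous substitutions.
Total: 1 + 0 + 3 = 4.

4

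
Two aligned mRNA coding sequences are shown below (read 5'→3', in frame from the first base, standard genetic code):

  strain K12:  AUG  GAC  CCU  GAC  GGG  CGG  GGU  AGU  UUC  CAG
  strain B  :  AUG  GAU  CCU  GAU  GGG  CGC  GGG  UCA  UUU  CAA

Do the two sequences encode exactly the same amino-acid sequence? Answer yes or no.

yes

Codon 1: AUG Met / AUG Met — identical.
Codon 2: GAC Asp / GAU Asp — synonymous.
Codon 3: CCU Pro / CCU Pro — identical.
Codon 4: GAC Asp / GAU Asp — synonymous.
Codon 5: GGG Gly / GGG Gly — identical.
Codon 6: CGG Arg / CGC Arg — synonymous.
Codon 7: GGU Gly / GGG Gly — synonymous.
Codon 8: AGU Ser / UCA Ser — synonymous.
Codon 9: UUC Phe / UUU Phe — synonymous.
Codon 10: CAG Gln / CAA Gln — synonymous.
Nonsynonymous differences: 0 → same protein.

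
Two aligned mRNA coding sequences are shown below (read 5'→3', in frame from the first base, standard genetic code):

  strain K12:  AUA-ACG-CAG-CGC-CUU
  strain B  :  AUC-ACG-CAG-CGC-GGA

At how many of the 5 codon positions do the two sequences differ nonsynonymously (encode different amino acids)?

1

Codon 1: AUA Ile / AUC Ile — synonymous.
Codon 2: ACG Thr / ACG Thr — identical.
Codon 3: CAG Gln / CAG Gln — identical.
Codon 4: CGC Arg / CGC Arg — identical.
Codon 5: CUU Leu / GGA Gly — nonsynonymous.
Nonsynonymous differences: 1.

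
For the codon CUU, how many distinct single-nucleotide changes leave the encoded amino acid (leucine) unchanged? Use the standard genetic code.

Position 1: none → 0 synonymous.
Position 2: none → 0 synonymous.
Position 3: CUC, CUA, CUG → 3 synonymous.
Total: 0 + 0 + 3 = 3.

3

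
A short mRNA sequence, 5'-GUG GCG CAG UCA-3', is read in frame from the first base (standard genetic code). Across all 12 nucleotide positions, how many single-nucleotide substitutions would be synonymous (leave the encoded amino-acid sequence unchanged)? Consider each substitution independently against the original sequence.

10

Codon 1 (GUG, Val): 3 synonymous substitutions.
Codon 2 (GCG, Ala): 3 synonymous substitutions.
Codon 3 (CAG, Gln): 1 synonymous substitution.
Codon 4 (UCA, Ser): 3 synonymous substitutions.
Total: 3 + 3 + 1 + 3 = 10.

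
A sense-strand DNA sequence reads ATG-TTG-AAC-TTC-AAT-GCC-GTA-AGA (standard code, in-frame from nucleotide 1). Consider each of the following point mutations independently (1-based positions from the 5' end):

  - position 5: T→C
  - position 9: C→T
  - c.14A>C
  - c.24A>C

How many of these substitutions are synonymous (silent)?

1

Codon 2: TTG (Leu) → TCG (Ser) — missense.
Codon 3: AAC (Asn) → AAT (Asn) — synonymous.
Codon 5: AAT (Asn) → ACT (Thr) — missense.
Codon 8: AGA (Arg) → AGC (Ser) — missense.
Synonymous: 1 of 4.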